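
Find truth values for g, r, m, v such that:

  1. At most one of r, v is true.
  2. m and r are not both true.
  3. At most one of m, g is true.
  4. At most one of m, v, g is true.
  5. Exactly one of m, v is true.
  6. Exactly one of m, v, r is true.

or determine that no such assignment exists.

g = False; r = False; m = False; v = True

  (1) {r, v}: 1 true — at most one ✓
  (2) m=F, r=F — not both ✓
  (3) {m, g}: 0 true — at most one ✓
  (4) {m, v, g}: 1 true — at most one ✓
  (5) {m, v}: 1 true — exactly one ✓
  (6) {m, v, r}: 1 true — exactly one ✓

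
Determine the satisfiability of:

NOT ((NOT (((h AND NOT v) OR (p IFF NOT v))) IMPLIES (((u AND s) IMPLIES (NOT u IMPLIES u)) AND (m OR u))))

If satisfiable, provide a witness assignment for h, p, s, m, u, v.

h=F, p=F, s=T, m=F, u=F, v=F

  NOT ((NOT (((h AND NOT v) OR (p IFF NOT v))) IMPLIES (((u AND s) IMPLIES (NOT u IMPLIES u)) AND (m OR u)))) = True
    NOT (((h AND NOT v) OR (p IFF NOT v))) IMPLIES (((u AND s) IMPLIES (NOT u IMPLIES u)) AND (m OR u)) = False
      NOT (((h AND NOT v) OR (p IFF NOT v))) = True
        (h AND NOT v) OR (p IFF NOT v) = False
          h AND NOT v = False
            NOT v = True
          p IFF NOT v = False
            NOT v = True
      ((u AND s) IMPLIES (NOT u IMPLIES u)) AND (m OR u) = False
        (u AND s) IMPLIES (NOT u IMPLIES u) = True
          u AND s = False
          NOT u IMPLIES u = False
            NOT u = True
        m OR u = False
The formula evaluates to True.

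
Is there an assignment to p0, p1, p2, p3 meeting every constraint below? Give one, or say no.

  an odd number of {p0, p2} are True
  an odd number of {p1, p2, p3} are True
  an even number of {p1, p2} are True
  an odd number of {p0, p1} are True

p0: True; p1: False; p2: False; p3: True

{p0, p2}: 1 true → odd ✓
{p1, p2, p3}: 1 true → odd ✓
{p1, p2}: 0 true → even ✓
{p0, p1}: 1 true → odd ✓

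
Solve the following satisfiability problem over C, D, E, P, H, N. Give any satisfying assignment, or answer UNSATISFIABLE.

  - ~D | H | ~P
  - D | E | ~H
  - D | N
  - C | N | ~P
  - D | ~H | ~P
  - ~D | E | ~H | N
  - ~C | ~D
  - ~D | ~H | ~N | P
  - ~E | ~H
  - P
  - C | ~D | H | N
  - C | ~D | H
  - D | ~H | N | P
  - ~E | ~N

Unit clause (P) forces P = True.
Set C = False.
  then (C | N | ~P) forces N = True.
  then (~E | ~N) forces E = False.
Set D = True.
  then (~D | H | ~P) forces H = True.
All clauses satisfied.

C = False, D = True, E = False, P = True, H = True, N = True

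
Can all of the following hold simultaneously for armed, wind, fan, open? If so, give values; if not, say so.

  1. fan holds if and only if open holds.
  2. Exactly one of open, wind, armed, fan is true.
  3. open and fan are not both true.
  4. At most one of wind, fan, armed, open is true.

armed = True; wind = False; fan = False; open = False

  (1) fan=F, open=F — same ✓
  (2) {open, wind, armed, fan}: 1 true — exactly one ✓
  (3) open=F, fan=F — not both ✓
  (4) {wind, fan, armed, open}: 1 true — at most one ✓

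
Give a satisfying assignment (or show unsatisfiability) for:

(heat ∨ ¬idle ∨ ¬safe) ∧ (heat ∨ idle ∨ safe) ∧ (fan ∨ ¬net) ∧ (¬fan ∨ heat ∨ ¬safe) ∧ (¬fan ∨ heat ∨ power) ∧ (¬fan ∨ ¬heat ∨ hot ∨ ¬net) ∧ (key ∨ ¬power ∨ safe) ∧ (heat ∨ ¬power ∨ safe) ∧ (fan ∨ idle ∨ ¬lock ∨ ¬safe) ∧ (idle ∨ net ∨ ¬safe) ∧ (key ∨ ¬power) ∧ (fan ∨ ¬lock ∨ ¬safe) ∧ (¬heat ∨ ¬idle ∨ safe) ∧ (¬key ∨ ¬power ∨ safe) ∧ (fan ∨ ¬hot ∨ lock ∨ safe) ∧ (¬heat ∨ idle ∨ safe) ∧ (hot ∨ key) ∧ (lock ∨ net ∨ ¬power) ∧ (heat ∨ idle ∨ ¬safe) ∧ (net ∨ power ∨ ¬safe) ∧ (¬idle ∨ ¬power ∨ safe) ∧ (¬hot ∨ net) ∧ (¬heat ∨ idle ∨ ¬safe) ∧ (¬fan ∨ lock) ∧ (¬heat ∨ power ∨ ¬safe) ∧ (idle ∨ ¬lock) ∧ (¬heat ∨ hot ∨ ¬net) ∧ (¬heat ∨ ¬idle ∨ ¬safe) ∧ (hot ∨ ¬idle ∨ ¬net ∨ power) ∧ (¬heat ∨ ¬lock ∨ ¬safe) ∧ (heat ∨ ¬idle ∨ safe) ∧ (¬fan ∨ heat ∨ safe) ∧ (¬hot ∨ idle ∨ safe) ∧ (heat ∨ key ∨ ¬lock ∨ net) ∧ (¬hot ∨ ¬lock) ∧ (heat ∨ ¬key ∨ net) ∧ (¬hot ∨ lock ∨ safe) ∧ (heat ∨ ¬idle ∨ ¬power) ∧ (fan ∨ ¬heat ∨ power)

UNSATISFIABLE

Case idle = True:
  If heat = True:
    (¬heat ∨ ¬idle ∨ safe) forces safe = True.
    clause (¬heat ∨ ¬idle ∨ ¬safe) is falsified.
  If heat = False:
    (heat ∨ ¬idle ∨ ¬safe) forces safe = False.
    clause (heat ∨ ¬idle ∨ safe) is falsified.
  Every sub-case reaches a contradiction.
Case idle = False:
  (idle ∨ ¬lock) forces lock = False.
  (¬fan ∨ lock) forces fan = False.
  (fan ∨ ¬net) forces net = False.
  (idle ∨ net ∨ ¬safe) forces safe = False.
  (heat ∨ idle ∨ safe) forces heat = True.
  Clause (¬heat ∨ idle ∨ safe) is falsified — contradiction.
Both cases fail, so the formula is unsatisfiable.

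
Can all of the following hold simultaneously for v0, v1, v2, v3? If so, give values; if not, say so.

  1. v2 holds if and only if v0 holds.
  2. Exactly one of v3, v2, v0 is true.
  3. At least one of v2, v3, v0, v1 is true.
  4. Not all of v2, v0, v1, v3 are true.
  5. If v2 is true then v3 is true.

v0: False; v1: False; v2: False; v3: True

  (1) v2=F, v0=F — same ✓
  (2) {v3, v2, v0}: 1 true — exactly one ✓
  (3) {v2, v3, v0, v1}: 1 true — at least one ✓
  (4) {v2, v0, v1, v3}: 1/4 true — not all ✓
  (5) v2=F ⇒ v3: vacuous ✓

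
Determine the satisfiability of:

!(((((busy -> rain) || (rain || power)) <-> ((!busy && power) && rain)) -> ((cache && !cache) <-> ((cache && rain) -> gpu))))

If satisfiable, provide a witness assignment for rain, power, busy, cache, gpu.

rain = False, power = False, busy = True, cache = False, gpu = True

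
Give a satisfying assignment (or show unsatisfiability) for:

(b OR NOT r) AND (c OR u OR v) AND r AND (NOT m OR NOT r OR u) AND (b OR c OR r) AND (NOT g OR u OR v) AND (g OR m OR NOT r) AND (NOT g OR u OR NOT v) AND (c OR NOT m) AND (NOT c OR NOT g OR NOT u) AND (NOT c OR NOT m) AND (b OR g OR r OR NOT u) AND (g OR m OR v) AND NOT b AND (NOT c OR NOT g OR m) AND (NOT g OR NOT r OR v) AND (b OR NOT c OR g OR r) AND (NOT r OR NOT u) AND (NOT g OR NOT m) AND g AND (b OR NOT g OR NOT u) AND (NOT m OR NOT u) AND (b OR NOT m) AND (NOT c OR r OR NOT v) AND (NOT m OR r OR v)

No satisfying assignment exists.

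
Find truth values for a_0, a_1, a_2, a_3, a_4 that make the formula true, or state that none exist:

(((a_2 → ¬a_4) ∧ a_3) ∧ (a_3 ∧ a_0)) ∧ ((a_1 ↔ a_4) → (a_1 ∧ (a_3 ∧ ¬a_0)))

a_0 = True, a_1 = True, a_2 = True, a_3 = True, a_4 = False

  ((a_2 → ¬a_4) ∧ a_3) ∧ (a_3 ∧ a_0) = True
    (a_2 → ¬a_4) ∧ a_3 = True
      a_2 → ¬a_4 = True
        ¬a_4 = True
    a_3 ∧ a_0 = True
  (a_1 ↔ a_4) → (a_1 ∧ (a_3 ∧ ¬a_0)) = True
    a_1 ↔ a_4 = False
    a_1 ∧ (a_3 ∧ ¬a_0) = False
      a_3 ∧ ¬a_0 = False
        ¬a_0 = False
Both conjuncts True, so the formula holds.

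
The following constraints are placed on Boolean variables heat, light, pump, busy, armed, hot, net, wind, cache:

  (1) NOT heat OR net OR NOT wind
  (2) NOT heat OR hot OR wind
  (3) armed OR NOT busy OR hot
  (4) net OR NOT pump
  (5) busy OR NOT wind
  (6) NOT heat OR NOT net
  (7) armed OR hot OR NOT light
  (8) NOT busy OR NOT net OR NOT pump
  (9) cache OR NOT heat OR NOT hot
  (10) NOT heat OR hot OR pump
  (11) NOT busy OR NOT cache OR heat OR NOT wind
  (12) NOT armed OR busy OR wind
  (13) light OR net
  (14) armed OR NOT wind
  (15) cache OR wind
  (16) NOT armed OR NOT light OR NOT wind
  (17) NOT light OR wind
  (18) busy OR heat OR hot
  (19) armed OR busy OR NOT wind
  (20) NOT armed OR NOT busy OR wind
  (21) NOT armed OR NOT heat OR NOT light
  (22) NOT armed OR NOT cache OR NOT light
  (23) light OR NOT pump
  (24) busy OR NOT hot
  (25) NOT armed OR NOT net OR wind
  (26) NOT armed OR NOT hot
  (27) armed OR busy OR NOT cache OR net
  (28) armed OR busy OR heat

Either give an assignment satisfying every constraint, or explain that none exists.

heat=F, light=F, pump=F, busy=T, armed=F, hot=T, net=T, wind=F, cache=T

Set heat = False.
Try light = True:
  (NOT light OR wind) forces wind = True.
  (busy OR NOT wind) forces busy = True.
  (NOT busy OR NOT cache OR heat OR NOT wind) forces cache = False.
  (armed OR NOT wind) forces armed = True.
  clause (NOT armed OR NOT light OR NOT wind) is falsified — backtrack.
So light = False.
  then (light OR net) forces net = True.
  then (light OR NOT pump) forces pump = False.
Set busy = True.
Set armed = False.
  then (armed OR NOT busy OR hot) forces hot = True.
  then (armed OR NOT wind) forces wind = False.
  then (cache OR wind) forces cache = True.
All clauses satisfied.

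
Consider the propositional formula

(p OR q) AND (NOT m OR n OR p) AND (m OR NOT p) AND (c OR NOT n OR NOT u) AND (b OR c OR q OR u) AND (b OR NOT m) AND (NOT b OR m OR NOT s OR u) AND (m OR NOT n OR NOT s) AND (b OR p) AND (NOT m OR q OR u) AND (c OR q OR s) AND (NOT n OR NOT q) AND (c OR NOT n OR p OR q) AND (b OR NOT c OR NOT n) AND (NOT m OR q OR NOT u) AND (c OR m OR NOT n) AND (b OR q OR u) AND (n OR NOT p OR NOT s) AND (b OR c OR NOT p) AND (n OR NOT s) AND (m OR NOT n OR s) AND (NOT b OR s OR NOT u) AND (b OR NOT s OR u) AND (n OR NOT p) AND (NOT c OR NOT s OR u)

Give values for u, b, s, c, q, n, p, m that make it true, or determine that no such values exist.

u: False, b: True, s: False, c: True, q: True, n: False, p: False, m: False

Set u = False.
Try b = False:
  (b OR NOT m) forces m = False.
  (m OR NOT p) forces p = False.
  clause (b OR p) is falsified — backtrack.
So b = True.
Try s = True:
  (NOT b OR m OR NOT s OR u) forces m = True.
  (NOT m OR q OR u) forces q = True.
  (NOT n OR NOT q) forces n = False.
  clause (n OR NOT s) is falsified — backtrack.
So s = False.
Set c = True.
Set q = True.
  then (NOT n OR NOT q) forces n = False.
  then (n OR NOT p) forces p = False.
  then (NOT m OR n OR p) forces m = False.
All clauses satisfied.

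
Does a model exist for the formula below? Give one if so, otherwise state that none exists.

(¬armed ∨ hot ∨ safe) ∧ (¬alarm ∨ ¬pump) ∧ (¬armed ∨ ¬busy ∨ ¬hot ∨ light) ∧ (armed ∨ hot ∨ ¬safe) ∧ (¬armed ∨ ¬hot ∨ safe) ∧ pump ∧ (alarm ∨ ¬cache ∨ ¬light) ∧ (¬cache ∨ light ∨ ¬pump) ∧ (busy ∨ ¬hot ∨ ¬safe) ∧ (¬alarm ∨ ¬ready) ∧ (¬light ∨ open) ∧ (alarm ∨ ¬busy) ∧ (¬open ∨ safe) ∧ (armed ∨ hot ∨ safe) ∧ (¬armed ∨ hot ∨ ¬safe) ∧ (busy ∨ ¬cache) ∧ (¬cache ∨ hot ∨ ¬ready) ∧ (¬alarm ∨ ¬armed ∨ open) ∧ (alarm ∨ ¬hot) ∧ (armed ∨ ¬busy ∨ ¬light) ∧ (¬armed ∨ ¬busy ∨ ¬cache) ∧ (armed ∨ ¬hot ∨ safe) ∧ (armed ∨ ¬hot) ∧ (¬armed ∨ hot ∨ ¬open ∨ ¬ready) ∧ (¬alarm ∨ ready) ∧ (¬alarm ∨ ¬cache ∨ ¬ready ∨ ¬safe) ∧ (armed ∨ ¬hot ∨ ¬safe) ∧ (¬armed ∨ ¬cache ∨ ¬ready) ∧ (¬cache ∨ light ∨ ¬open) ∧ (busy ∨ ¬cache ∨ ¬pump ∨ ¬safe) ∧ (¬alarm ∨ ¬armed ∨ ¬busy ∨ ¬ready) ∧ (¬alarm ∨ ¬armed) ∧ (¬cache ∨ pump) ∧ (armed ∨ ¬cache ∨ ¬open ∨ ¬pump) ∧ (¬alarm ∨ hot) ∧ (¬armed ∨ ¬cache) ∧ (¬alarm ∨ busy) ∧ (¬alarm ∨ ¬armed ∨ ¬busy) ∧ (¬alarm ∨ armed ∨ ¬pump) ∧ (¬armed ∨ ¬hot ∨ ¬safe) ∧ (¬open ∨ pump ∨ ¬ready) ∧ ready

Case pump = True:
  (¬alarm ∨ ¬pump) forces alarm = False.
  (alarm ∨ ¬busy) forces busy = False.
  (busy ∨ ¬cache) forces cache = False.
  (alarm ∨ ¬hot) forces hot = False.
  (ready) forces ready = True.
  If armed = True:
    (¬armed ∨ hot ∨ safe) forces safe = True.
    clause (¬armed ∨ hot ∨ ¬safe) is falsified.
  If armed = False:
    (armed ∨ hot ∨ ¬safe) forces safe = False.
    clause (armed ∨ hot ∨ safe) is falsified.
  Every sub-case reaches a contradiction.
Case pump = False:
  Clause (pump) is falsified — contradiction.
Both cases fail, so the formula is unsatisfiable.

Unsatisfiable — no assignment works.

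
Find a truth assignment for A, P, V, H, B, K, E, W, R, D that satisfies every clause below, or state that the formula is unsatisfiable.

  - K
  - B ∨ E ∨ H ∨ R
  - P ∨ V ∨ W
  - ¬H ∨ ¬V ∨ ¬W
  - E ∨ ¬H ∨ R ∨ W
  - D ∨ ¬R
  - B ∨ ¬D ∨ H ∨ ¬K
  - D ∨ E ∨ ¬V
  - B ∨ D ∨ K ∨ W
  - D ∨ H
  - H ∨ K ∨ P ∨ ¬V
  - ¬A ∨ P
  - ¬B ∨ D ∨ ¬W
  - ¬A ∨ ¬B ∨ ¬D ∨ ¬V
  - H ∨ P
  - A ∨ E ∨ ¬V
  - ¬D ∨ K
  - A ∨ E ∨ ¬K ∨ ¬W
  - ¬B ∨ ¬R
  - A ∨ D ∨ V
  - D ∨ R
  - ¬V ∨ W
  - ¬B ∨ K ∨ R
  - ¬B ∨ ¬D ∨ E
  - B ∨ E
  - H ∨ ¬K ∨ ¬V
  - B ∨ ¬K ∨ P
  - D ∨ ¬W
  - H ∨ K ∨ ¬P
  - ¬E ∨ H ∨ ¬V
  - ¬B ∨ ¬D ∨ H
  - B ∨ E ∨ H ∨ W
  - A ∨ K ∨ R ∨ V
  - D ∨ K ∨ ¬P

A = True; P = True; V = False; H = True; B = False; K = True; E = True; W = False; R = True; D = True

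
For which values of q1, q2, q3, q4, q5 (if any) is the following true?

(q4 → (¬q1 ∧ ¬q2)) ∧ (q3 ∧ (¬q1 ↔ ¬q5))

q1=F; q2=F; q3=T; q4=F; q5=F

  q4 → (¬q1 ∧ ¬q2) = True
    ¬q1 ∧ ¬q2 = True
      ¬q1 = True
      ¬q2 = True
  q3 ∧ (¬q1 ↔ ¬q5) = True
    ¬q1 ↔ ¬q5 = True
      ¬q1 = True
      ¬q5 = True
Both conjuncts True, so the formula holds.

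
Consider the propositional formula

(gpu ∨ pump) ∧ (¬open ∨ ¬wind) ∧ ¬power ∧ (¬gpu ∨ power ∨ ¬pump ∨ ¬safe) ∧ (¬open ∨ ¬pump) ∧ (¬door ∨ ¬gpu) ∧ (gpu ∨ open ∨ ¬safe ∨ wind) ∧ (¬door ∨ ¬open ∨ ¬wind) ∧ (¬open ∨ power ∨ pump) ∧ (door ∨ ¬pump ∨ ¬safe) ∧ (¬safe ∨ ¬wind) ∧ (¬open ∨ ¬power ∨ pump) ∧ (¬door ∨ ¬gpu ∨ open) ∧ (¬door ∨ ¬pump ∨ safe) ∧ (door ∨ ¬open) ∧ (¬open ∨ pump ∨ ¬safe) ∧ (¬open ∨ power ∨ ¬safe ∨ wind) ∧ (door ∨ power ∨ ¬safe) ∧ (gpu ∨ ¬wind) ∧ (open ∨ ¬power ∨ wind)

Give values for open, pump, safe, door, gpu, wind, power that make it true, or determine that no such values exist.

open = False; pump = False; safe = False; door = False; gpu = True; wind = False; power = False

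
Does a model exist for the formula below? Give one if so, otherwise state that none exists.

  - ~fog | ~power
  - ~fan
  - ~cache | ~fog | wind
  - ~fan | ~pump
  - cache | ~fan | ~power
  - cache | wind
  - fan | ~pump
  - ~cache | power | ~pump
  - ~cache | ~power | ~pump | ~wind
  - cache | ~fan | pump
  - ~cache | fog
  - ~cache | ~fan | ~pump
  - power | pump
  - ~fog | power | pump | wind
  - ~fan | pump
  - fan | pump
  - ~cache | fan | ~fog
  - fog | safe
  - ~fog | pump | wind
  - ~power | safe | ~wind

Case fan = True:
  Clause (~fan) is falsified — contradiction.
Case fan = False:
  (fan | ~pump) forces pump = False.
  Clause (fan | pump) is falsified — contradiction.
Both cases fail, so the formula is unsatisfiable.

The formula is unsatisfiable.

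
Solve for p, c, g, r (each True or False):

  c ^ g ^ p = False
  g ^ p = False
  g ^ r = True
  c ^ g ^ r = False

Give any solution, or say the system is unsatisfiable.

Unsatisfiable — no assignment works.

Adding constraints 1, 2, 3, 4 mod 2: every variable appears an even number of times on the left, so the left side is 0.
But the right sides sum to 1 (mod 2). 0 ≠ 1 — the system is inconsistent.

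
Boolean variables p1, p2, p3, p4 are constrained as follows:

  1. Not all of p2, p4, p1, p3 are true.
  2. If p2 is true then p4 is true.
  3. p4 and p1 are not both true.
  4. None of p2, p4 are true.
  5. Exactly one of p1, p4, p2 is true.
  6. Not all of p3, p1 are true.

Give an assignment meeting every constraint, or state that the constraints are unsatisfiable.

p1 = True, p2 = False, p3 = False, p4 = False

  (1) {p2, p4, p1, p3}: 1/4 true — not all ✓
  (2) p2=F ⇒ p4: vacuous ✓
  (3) p4=F, p1=T — not both ✓
  (4) {p2, p4}: 0 true — none ✓
  (5) {p1, p4, p2}: 1 true — exactly one ✓
  (6) {p3, p1}: 1/2 true — not all ✓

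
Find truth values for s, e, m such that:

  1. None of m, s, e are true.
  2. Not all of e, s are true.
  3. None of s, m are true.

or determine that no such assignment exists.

s = False, e = False, m = False

  (1) {m, s, e}: 0 true — none ✓
  (2) {e, s}: 0/2 true — not all ✓
  (3) {s, m}: 0 true — none ✓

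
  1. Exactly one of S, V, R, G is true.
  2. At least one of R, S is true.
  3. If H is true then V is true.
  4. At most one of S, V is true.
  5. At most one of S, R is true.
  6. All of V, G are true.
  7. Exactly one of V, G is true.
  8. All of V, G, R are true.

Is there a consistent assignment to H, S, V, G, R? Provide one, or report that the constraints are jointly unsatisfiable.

Case V = True:
  (1) with V=T forces S = False.
  (1) with V=T forces R = False.
  Constraint (2) is violated (R=F, S=F) — contradiction.
Case V = False:
  Constraint (6) is violated (V=F) — contradiction.
Both cases fail — unsatisfiable.

No satisfying assignment exists.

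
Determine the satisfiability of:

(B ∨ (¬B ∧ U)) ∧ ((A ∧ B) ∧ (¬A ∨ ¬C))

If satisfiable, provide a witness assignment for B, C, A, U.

B = True; C = False; A = True; U = True

  B ∨ (¬B ∧ U) = True
    ¬B ∧ U = False
      ¬B = False
  (A ∧ B) ∧ (¬A ∨ ¬C) = True
    A ∧ B = True
    ¬A ∨ ¬C = True
      ¬A = False
      ¬C = True
Both conjuncts True, so the formula holds.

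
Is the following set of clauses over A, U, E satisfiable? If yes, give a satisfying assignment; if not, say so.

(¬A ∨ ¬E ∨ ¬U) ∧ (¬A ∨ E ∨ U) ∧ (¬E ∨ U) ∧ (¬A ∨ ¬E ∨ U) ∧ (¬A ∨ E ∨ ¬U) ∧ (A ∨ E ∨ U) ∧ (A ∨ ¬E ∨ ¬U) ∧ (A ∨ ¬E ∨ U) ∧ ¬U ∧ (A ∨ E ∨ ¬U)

Case U = True:
  Clause (¬U) is falsified — contradiction.
Case U = False:
  (¬E ∨ U) forces E = False.
  (¬A ∨ E ∨ U) forces A = False.
  Clause (A ∨ E ∨ U) is falsified — contradiction.
Both cases fail, so the formula is unsatisfiable.

UNSATISFIABLE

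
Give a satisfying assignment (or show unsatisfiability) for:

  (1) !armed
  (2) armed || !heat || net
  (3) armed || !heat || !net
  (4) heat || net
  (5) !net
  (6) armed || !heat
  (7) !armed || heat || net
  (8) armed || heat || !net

Case net = True:
  Clause (!net) is falsified — contradiction.
Case net = False:
  (!armed) forces armed = False.
  (armed || !heat || net) forces heat = False.
  Clause (heat || net) is falsified — contradiction.
Both cases fail, so the formula is unsatisfiable.

Unsatisfiable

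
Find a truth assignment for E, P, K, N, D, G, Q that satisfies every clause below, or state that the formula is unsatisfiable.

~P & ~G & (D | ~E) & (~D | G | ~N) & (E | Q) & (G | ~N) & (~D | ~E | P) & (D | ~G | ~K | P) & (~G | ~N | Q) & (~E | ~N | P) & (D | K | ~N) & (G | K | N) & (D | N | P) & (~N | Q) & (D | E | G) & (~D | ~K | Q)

E = False, P = False, K = True, N = False, D = True, G = False, Q = True

Unit clause (~P) forces P = False.
Unit clause (~G) forces G = False.
In (G | ~N) only ~N is left, so N = False.
In (G | K | N) only K is left, so K = True.
In (D | N | P) only D is left, so D = True.
In (~D | ~K | Q) only Q is left, so Q = True.
In (~D | ~E | P) only ~E is left, so E = False.
All clauses satisfied.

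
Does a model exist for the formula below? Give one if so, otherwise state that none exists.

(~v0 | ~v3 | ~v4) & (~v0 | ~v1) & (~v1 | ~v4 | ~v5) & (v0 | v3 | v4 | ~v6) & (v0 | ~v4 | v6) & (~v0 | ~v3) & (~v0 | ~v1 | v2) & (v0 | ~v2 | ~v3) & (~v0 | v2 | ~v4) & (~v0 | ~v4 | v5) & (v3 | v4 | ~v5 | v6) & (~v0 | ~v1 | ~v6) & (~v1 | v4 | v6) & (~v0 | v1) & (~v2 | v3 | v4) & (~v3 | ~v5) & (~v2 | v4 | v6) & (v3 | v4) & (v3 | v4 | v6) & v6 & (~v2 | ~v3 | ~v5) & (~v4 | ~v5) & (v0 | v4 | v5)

v0: False, v1: False, v2: False, v3: True, v4: True, v5: False, v6: True

Unit clause (v6) forces v6 = True.
Try v0 = True:
  (~v0 | ~v1) forces v1 = False.
  clause (~v0 | v1) is falsified — backtrack.
So v0 = False.
Set v1 = False.
Set v2 = False.
Set v3 = True.
  then (~v3 | ~v5) forces v5 = False.
  then (v0 | v4 | v5) forces v4 = True.
All clauses satisfied.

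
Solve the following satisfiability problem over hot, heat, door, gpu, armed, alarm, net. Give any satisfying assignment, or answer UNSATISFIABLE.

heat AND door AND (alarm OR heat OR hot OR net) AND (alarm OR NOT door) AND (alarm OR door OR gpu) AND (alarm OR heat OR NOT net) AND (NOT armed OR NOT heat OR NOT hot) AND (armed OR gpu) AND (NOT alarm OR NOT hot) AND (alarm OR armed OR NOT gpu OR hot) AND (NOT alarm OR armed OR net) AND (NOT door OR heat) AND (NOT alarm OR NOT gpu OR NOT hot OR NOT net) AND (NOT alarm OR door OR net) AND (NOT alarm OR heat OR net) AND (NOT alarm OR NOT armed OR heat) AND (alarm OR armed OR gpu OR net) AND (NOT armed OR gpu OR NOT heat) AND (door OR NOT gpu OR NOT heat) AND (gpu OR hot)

hot: False, heat: True, door: True, gpu: True, armed: True, alarm: True, net: True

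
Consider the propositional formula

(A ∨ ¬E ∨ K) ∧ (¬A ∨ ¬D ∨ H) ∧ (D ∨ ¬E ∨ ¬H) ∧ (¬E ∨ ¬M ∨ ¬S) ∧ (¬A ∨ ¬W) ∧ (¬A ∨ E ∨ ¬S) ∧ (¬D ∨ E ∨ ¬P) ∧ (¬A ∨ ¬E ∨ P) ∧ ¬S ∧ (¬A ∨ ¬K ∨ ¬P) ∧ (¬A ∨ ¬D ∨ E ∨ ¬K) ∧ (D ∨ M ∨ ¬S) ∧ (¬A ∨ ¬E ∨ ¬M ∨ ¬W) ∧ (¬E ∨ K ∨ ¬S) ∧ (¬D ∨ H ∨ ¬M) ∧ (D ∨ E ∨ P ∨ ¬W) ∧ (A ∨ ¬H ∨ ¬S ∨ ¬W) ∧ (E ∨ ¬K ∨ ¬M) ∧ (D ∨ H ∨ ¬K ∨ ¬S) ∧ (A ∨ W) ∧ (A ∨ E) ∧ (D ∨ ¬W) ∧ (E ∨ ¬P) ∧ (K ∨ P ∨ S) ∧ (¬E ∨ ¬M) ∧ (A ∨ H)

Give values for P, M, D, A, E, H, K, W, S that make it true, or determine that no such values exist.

P = True, M = False, D = True, A = True, E = True, H = True, K = False, W = False, S = False

Unit clause (¬S) forces S = False.
Set P = True.
  then (E ∨ ¬P) forces E = True.
  then (¬E ∨ ¬M) forces M = False.
Set D = True.
Set A = True.
  then (¬A ∨ ¬D ∨ H) forces H = True.
  then (¬A ∨ ¬W) forces W = False.
  then (¬A ∨ ¬K ∨ ¬P) forces K = False.
All clauses satisfied.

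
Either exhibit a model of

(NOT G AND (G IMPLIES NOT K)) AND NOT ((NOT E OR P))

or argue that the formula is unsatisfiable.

P=F; G=F; E=T; K=F

  NOT G AND (G IMPLIES NOT K) = True
    NOT G = True
    G IMPLIES NOT K = True
      NOT K = True
  NOT ((NOT E OR P)) = True
    NOT E OR P = False
      NOT E = False
Both conjuncts True, so the formula holds.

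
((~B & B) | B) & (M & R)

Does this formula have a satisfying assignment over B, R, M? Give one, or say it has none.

B: True, R: True, M: True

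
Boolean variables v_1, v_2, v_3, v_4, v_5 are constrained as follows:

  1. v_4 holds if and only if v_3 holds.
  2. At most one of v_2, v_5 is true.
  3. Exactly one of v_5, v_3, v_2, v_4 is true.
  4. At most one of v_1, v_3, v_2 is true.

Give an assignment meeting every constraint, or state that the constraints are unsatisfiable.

v_1=T; v_2=F; v_3=F; v_4=F; v_5=T

  (1) v_4=F, v_3=F — same ✓
  (2) {v_2, v_5}: 1 true — at most one ✓
  (3) {v_5, v_3, v_2, v_4}: 1 true — exactly one ✓
  (4) {v_1, v_3, v_2}: 1 true — at most one ✓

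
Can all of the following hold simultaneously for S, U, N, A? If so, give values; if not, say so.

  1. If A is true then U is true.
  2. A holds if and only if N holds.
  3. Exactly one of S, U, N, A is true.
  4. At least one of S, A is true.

S=T, U=F, N=F, A=F

  (1) A=F ⇒ U: vacuous ✓
  (2) A=F, N=F — same ✓
  (3) {S, U, N, A}: 1 true — exactly one ✓
  (4) {S, A}: 1 true — at least one ✓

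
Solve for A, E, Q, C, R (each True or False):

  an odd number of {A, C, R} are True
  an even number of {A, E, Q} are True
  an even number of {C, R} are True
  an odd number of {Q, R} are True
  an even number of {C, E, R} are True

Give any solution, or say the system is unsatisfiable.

A=T; E=F; Q=T; C=F; R=F

{A, C, R}: 1 true → odd ✓
{A, E, Q}: 2 true → even ✓
{C, R}: 0 true → even ✓
{Q, R}: 1 true → odd ✓
{C, E, R}: 0 true → even ✓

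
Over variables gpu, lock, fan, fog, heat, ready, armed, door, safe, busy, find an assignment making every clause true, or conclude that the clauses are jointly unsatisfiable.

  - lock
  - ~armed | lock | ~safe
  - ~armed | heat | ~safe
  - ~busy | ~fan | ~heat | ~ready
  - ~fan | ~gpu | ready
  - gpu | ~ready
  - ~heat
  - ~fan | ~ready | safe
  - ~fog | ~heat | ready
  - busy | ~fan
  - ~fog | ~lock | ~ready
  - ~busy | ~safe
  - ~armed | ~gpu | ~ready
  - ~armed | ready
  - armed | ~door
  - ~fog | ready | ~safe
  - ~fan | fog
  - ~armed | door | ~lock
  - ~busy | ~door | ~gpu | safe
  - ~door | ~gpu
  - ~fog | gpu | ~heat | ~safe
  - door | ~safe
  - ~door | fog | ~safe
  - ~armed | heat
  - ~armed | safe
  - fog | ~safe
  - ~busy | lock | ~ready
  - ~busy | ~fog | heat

gpu = False, lock = True, fan = False, fog = True, heat = False, ready = False, armed = False, door = False, safe = False, busy = False

Unit clause (lock) forces lock = True.
Unit clause (~heat) forces heat = False.
In (~armed | heat) only ~armed is left, so armed = False.
In (armed | ~door) only ~door is left, so door = False.
In (door | ~safe) only ~safe is left, so safe = False.
Set gpu = False.
  then (gpu | ~ready) forces ready = False.
Try fan = True:
  (busy | ~fan) forces busy = True.
  (~fan | fog) forces fog = True.
  clause (~busy | ~fog | heat) is falsified — backtrack.
So fan = False.
Set fog = True.
  then (~busy | ~fog | heat) forces busy = False.
All clauses satisfied.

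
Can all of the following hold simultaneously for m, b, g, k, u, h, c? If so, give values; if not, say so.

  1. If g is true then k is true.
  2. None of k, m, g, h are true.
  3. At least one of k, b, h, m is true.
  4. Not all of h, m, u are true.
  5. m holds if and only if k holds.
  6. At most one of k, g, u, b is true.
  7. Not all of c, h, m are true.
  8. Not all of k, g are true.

m: False, b: True, g: False, k: False, u: False, h: False, c: False

  (1) g=F ⇒ k: vacuous ✓
  (2) {k, m, g, h}: 0 true — none ✓
  (3) {k, b, h, m}: 1 true — at least one ✓
  (4) {h, m, u}: 0/3 true — not all ✓
  (5) m=F, k=F — same ✓
  (6) {k, g, u, b}: 1 true — at most one ✓
  (7) {c, h, m}: 0/3 true — not all ✓
  (8) {k, g}: 0/2 true — not all ✓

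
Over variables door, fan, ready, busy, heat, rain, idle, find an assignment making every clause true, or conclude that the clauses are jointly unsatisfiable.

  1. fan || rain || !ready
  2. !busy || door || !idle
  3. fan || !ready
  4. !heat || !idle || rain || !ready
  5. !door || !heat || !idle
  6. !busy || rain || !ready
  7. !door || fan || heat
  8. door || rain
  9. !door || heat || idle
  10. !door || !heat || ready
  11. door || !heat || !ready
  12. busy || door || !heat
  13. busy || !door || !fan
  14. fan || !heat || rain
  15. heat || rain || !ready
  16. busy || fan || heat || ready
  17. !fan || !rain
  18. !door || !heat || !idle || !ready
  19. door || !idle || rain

door = False; fan = False; ready = False; busy = True; heat = False; rain = True; idle = False

Set door = False.
  then (door || rain) forces rain = True.
  then (!fan || !rain) forces fan = False.
  then (fan || !ready) forces ready = False.
Set busy = True.
  then (!busy || door || !idle) forces idle = False.
Set heat = False.
All clauses satisfied.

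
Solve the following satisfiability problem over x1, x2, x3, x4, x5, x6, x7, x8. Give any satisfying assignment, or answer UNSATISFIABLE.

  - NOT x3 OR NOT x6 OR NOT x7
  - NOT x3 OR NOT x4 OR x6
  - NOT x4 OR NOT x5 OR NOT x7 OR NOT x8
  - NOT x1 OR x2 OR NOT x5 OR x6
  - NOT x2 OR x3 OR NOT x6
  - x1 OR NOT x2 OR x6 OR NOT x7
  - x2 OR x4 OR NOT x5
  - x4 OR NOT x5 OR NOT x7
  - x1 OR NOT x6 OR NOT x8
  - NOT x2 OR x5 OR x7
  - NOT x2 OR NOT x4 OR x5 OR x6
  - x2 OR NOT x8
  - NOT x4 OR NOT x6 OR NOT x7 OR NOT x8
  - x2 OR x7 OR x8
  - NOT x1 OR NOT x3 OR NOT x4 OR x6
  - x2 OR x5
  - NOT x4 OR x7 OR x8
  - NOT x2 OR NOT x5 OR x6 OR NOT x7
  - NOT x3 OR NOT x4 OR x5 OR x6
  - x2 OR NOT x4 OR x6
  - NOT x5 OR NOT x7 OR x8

x1 = False, x2 = True, x3 = True, x4 = False, x5 = True, x6 = False, x7 = False, x8 = False

Set x1 = False.
Set x2 = True.
Set x3 = True.
Try x4 = True:
  (NOT x3 OR NOT x4 OR x6) forces x6 = True.
  (NOT x3 OR NOT x6 OR NOT x7) forces x7 = False.
  (x1 OR NOT x6 OR NOT x8) forces x8 = False.
  clause (NOT x4 OR x7 OR x8) is falsified — backtrack.
So x4 = False.
Try x5 = False:
  (NOT x2 OR x5 OR x7) forces x7 = True.
  (NOT x3 OR NOT x6 OR NOT x7) forces x6 = False.
  clause (x1 OR NOT x2 OR x6 OR NOT x7) is falsified — backtrack.
So x5 = True.
  then (x4 OR NOT x5 OR NOT x7) forces x7 = False.
Set x6 = False.
Set x8 = False.
All clauses satisfied.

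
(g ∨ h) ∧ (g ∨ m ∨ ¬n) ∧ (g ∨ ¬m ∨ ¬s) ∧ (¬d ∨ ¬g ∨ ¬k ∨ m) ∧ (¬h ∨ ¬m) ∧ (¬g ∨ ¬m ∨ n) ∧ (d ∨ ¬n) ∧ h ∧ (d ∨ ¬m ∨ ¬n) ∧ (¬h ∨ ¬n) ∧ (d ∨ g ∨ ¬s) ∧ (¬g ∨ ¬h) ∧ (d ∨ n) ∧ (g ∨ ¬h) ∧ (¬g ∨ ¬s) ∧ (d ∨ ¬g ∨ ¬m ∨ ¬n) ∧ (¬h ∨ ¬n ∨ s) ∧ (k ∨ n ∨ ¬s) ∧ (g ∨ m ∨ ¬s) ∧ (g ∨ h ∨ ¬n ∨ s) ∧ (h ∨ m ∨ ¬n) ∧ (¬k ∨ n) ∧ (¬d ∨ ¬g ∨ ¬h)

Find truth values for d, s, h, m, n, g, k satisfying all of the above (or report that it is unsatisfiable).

No satisfying assignment exists.

Case g = True:
  (h) forces h = True.
  Clause (¬g ∨ ¬h) is falsified — contradiction.
Case g = False:
  (g ∨ h) forces h = True.
  Clause (g ∨ ¬h) is falsified — contradiction.
Both cases fail, so the formula is unsatisfiable.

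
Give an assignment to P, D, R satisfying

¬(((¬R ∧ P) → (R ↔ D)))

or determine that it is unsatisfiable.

P: True, D: True, R: False

  ¬(((¬R ∧ P) → (R ↔ D))) = True
    (¬R ∧ P) → (R ↔ D) = False
      ¬R ∧ P = True
        ¬R = True
      R ↔ D = False
The formula evaluates to True.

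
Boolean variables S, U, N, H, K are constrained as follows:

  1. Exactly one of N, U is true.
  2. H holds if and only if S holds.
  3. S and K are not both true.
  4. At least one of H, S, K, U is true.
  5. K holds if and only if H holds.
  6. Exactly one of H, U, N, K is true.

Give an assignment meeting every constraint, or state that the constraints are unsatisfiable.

S: False; U: True; N: False; H: False; K: False

  (1) {N, U}: 1 true — exactly one ✓
  (2) H=F, S=F — same ✓
  (3) S=F, K=F — not both ✓
  (4) {H, S, K, U}: 1 true — at least one ✓
  (5) K=F, H=F — same ✓
  (6) {H, U, N, K}: 1 true — exactly one ✓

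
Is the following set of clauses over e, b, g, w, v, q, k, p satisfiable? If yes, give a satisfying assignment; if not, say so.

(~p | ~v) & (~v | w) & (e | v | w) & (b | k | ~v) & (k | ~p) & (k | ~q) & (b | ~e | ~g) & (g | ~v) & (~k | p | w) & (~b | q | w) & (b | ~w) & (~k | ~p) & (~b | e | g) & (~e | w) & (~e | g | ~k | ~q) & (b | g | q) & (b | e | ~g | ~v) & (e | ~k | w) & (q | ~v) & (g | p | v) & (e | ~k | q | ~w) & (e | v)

e = True; b = True; g = True; w = True; v = False; q = True; k = True; p = False

Set e = True.
  then (~e | w) forces w = True.
  then (b | ~w) forces b = True.
Try g = False:
  (g | ~v) forces v = False.
  (g | p | v) forces p = True.
  (k | ~p) forces k = True.
  clause (~k | ~p) is falsified — backtrack.
So g = True.
Set v = False.
Set q = True.
  then (k | ~q) forces k = True.
  then (~k | ~p) forces p = False.
All clauses satisfied.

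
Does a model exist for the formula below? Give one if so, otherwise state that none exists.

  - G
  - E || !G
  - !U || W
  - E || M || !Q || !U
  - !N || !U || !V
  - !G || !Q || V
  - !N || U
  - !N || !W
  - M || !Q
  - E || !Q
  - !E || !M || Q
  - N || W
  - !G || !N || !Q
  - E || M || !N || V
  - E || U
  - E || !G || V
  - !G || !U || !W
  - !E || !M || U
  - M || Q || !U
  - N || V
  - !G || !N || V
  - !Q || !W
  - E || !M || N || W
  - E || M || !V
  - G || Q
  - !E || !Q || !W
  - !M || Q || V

Unit clause (G) forces G = True.
In (E || !G) only E is left, so E = True.
Try N = True:
  (!N || U) forces U = True.
  (!U || W) forces W = True.
  clause (!N || !W) is falsified — backtrack.
So N = False.
  then (N || W) forces W = True.
  then (!G || !U || !W) forces U = False.
  then (!E || !M || U) forces M = False.
  then (N || V) forces V = True.
  then (!Q || !W) forces Q = False.
All clauses satisfied.

G: True; N: False; V: True; M: False; E: True; U: False; W: True; Q: False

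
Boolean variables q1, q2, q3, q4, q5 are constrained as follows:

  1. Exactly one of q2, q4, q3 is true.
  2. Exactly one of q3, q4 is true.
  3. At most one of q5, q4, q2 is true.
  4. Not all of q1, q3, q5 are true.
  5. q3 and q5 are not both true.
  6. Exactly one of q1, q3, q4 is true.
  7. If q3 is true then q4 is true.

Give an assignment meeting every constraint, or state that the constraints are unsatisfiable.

q1 = False; q2 = False; q3 = False; q4 = True; q5 = False

  (1) {q2, q4, q3}: 1 true — exactly one ✓
  (2) {q3, q4}: 1 true — exactly one ✓
  (3) {q5, q4, q2}: 1 true — at most one ✓
  (4) {q1, q3, q5}: 0/3 true — not all ✓
  (5) q3=F, q5=F — not both ✓
  (6) {q1, q3, q4}: 1 true — exactly one ✓
  (7) q3=F ⇒ q4: vacuous ✓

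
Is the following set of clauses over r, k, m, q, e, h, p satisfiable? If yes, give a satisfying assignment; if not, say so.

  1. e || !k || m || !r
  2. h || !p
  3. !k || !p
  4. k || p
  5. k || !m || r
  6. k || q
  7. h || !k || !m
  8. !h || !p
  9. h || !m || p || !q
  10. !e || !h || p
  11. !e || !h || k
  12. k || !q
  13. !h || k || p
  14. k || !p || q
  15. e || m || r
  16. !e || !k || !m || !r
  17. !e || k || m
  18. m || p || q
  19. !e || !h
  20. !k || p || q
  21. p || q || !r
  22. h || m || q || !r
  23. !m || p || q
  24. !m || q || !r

Set r = False.
Try k = False:
  (k || p) forces p = True.
  (h || !p) forces h = True.
  clause (!h || !p) is falsified — backtrack.
So k = True.
  then (!k || !p) forces p = False.
  then (!k || p || q) forces q = True.
Set m = False.
  then (e || m || r) forces e = True.
  then (!e || !h) forces h = False.
All clauses satisfied.

r: False, k: True, m: False, q: True, e: True, h: False, p: False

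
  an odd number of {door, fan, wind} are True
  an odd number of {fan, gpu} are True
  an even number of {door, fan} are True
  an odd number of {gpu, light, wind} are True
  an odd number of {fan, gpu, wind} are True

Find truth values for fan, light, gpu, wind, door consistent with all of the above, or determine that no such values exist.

The formula is unsatisfiable.

Adding constraints 1, 2, 3, 5 mod 2: every variable appears an even number of times on the left, so the left side is 0.
But the right sides sum to 1 (mod 2). 0 ≠ 1 — the system is inconsistent.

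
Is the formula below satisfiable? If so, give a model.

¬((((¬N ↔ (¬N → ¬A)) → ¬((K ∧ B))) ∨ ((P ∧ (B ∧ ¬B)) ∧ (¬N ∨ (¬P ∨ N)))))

K: True, B: True, P: True, A: False, N: False

  ¬((((¬N ↔ (¬N → ¬A)) → ¬((K ∧ B))) ∨ ((P ∧ (B ∧ ¬B)) ∧ (¬N ∨ (¬P ∨ N))))) = True
    ((¬N ↔ (¬N → ¬A)) → ¬((K ∧ B))) ∨ ((P ∧ (B ∧ ¬B)) ∧ (¬N ∨ (¬P ∨ N))) = False
      (¬N ↔ (¬N → ¬A)) → ¬((K ∧ B)) = False
        ¬N ↔ (¬N → ¬A) = True
          ¬N = True
          ¬N → ¬A = True
            ¬N = True
            ¬A = True
        ¬((K ∧ B)) = False
          K ∧ B = True
      (P ∧ (B ∧ ¬B)) ∧ (¬N ∨ (¬P ∨ N)) = False
        P ∧ (B ∧ ¬B) = False
          B ∧ ¬B = False
            ¬B = False
        ¬N ∨ (¬P ∨ N) = True
          ¬N = True
          ¬P ∨ N = False
            ¬P = False
The formula evaluates to True.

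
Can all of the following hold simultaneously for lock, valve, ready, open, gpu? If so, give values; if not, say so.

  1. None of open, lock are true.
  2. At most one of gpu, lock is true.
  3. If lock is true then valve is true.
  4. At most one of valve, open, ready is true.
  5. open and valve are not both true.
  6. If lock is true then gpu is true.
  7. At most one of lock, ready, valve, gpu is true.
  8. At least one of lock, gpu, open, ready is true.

lock = False, valve = False, ready = True, open = False, gpu = False

  (1) {open, lock}: 0 true — none ✓
  (2) {gpu, lock}: 0 true — at most one ✓
  (3) lock=F ⇒ valve: vacuous ✓
  (4) {valve, open, ready}: 1 true — at most one ✓
  (5) open=F, valve=F — not both ✓
  (6) lock=F ⇒ gpu: vacuous ✓
  (7) {lock, ready, valve, gpu}: 1 true — at most one ✓
  (8) {lock, gpu, open, ready}: 1 true — at least one ✓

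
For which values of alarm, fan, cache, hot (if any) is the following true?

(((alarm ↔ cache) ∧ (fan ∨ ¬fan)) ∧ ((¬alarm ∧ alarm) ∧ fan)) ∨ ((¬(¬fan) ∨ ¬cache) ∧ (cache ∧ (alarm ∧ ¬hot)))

alarm = True, fan = True, cache = True, hot = False

  (((alarm ↔ cache) ∧ (fan ∨ ¬fan)) ∧ ((¬alarm ∧ alarm) ∧ fan)) ∨ ((¬(¬fan) ∨ ¬cache) ∧ (cache ∧ (alarm ∧ ¬hot))) = True
    ((alarm ↔ cache) ∧ (fan ∨ ¬fan)) ∧ ((¬alarm ∧ alarm) ∧ fan) = False
      (alarm ↔ cache) ∧ (fan ∨ ¬fan) = True
        alarm ↔ cache = True
        fan ∨ ¬fan = True
          ¬fan = False
      (¬alarm ∧ alarm) ∧ fan = False
        ¬alarm ∧ alarm = False
          ¬alarm = False
    (¬(¬fan) ∨ ¬cache) ∧ (cache ∧ (alarm ∧ ¬hot)) = True
      ¬(¬fan) ∨ ¬cache = True
        ¬(¬fan) = True
          ¬fan = False
        ¬cache = False
      cache ∧ (alarm ∧ ¬hot) = True
        alarm ∧ ¬hot = True
          ¬hot = True
The formula evaluates to True.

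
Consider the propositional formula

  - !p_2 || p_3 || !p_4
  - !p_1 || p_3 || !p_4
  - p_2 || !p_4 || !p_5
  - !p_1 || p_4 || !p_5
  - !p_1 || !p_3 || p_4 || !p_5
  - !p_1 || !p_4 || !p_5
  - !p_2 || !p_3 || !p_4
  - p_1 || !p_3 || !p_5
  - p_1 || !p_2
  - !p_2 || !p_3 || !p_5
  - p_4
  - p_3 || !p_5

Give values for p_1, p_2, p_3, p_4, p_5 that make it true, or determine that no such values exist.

p_1 = False, p_2 = False, p_3 = True, p_4 = True, p_5 = False

Unit clause (p_4) forces p_4 = True.
Set p_1 = False.
  then (p_1 || !p_2) forces p_2 = False.
  then (p_2 || !p_4 || !p_5) forces p_5 = False.
Set p_3 = True.
All clauses satisfied.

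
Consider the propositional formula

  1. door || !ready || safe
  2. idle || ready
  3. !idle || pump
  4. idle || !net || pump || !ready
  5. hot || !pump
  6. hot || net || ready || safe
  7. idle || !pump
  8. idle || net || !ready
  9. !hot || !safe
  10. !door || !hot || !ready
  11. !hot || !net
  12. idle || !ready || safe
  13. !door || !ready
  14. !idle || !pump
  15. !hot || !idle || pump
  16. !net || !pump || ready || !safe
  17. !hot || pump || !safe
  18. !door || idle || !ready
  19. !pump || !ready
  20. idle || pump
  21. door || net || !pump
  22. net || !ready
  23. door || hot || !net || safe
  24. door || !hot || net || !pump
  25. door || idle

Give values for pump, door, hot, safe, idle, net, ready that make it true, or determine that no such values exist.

Case pump = True:
  (hot || !pump) forces hot = True.
  (idle || !pump) forces idle = True.
  Clause (!idle || !pump) is falsified — contradiction.
Case pump = False:
  (!idle || pump) forces idle = False.
  Clause (idle || pump) is falsified — contradiction.
Both cases fail, so the formula is unsatisfiable.

The formula is unsatisfiable.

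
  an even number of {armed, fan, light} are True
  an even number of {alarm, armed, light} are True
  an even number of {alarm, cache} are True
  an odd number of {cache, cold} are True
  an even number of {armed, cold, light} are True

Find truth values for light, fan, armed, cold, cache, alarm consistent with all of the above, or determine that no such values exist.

Adding constraints 2, 3, 4, 5 mod 2: every variable appears an even number of times on the left, so the left side is 0.
But the right sides sum to 1 (mod 2). 0 ≠ 1 — the system is inconsistent.

No satisfying assignment exists.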